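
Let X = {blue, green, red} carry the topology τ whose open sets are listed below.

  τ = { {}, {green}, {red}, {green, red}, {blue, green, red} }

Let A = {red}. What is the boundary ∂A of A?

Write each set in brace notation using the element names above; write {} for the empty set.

U open, U⊆A: {}, {red}. int(A) = ⋃ = {red}
X∖A={blue, green}, int(X∖A)={green}, hence cl(A)={blue, red}
∂A: remove int from cl → {blue}

{blue}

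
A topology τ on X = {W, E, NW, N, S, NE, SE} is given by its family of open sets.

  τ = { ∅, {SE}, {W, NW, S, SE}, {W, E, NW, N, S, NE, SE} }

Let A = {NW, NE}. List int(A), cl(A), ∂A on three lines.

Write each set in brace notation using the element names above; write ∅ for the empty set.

interior: largest open inside A is ∅ (from ∅)
cl via duality: int({W, E, N, S, SE}) = {SE}, so X∖{SE} = {W, E, NW, N, S, NE}
cl∖int = {W, E, NW, N, S, NE}

int(A) = ∅
cl(A)  = {W, E, NW, N, S, NE}
∂A     = {W, E, NW, N, S, NE}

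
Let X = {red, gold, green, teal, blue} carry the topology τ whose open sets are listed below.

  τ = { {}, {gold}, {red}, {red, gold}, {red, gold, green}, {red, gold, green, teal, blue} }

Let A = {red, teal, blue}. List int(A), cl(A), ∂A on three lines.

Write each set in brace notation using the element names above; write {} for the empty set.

int(A) = {red}
cl(A)  = {red, green, teal, blue}
∂A     = {green, teal, blue}

interior: largest open inside A is {red} (from {}, {red})
cl via duality: int({gold, green}) = {gold}, so X∖{gold} = {red, green, teal, blue}
cl∖int = {green, teal, blue}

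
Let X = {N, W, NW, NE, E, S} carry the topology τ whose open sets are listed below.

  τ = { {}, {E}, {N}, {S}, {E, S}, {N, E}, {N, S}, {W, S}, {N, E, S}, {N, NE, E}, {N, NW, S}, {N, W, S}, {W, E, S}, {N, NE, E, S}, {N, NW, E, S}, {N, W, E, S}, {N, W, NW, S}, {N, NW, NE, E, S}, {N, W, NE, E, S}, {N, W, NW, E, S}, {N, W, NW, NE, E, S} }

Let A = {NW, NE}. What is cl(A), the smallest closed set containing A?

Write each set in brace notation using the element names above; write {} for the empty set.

{NW, NE}

X∖A={N, W, E, S}, int(X∖A)={N, W, E, S}, hence cl(A)={NW, NE}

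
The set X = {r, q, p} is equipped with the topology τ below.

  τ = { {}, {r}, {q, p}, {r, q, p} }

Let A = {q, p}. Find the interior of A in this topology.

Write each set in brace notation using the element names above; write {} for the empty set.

interior: largest open inside A is {q, p} (from {}, {q, p})

{q, p}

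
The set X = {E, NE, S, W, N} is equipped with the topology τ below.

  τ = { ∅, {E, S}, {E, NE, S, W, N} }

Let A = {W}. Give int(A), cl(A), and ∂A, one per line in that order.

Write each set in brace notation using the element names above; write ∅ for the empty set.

int(A) = ∅
cl(A)  = {NE, W, N}
∂A     = {NE, W, N}

open subsets of A: ∅; so int(A) = ∅
closure: X∖int(X∖A) = X∖{E, S} = {NE, W, N}
∂A = {NE, W, N} minus ∅ = {NE, W, N}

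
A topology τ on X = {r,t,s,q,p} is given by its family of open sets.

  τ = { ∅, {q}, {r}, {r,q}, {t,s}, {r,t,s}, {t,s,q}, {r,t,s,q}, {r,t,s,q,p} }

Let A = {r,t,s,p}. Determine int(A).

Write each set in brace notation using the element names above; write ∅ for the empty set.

interior: largest open inside A is {r,t,s} (from ∅, {r}, {t,s}, {r,t,s})

{r,t,s}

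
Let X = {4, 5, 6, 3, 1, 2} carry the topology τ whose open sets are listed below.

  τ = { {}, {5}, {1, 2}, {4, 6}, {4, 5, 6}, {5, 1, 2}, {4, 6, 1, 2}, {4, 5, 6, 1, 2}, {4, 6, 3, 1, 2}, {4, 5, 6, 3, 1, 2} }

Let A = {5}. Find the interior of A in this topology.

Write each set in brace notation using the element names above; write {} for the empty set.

U open, U⊆A: {}, {5}. int(A) = ⋃ = {5}

{5}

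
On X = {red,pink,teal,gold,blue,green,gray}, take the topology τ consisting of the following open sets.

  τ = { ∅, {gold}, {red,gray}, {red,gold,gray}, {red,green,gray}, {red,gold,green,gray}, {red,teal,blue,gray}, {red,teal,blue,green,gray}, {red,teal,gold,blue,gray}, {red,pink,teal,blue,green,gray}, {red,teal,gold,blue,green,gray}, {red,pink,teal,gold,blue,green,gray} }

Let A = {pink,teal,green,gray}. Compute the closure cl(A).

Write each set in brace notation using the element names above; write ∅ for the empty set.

{red,pink,teal,blue,green,gray}

complement {red,gold,blue}; its interior {gold}; cl(A) = X∖{gold} = {red,pink,teal,blue,green,gray}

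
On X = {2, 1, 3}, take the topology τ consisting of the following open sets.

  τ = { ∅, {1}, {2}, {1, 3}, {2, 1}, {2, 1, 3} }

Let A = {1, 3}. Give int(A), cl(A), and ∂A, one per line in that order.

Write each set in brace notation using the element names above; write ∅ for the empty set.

interior: largest open inside A is {1, 3} (from ∅, {1}, {1, 3})
cl via duality: int({2}) = {2}, so X∖{2} = {1, 3}
cl∖int = ∅

int(A) = {1, 3}
cl(A)  = {1, 3}
∂A     = ∅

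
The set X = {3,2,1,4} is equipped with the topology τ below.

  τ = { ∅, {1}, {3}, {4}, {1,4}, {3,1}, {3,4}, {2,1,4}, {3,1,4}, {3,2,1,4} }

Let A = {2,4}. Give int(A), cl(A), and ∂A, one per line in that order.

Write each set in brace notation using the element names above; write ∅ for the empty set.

int(A) = {4}
cl(A)  = {2,4}
∂A     = {2}

U open, U⊆A: ∅, {4}. int(A) = ⋃ = {4}
X∖A={3,1}, int(X∖A)={3,1}, hence cl(A)={2,4}
∂A: remove int from cl → {2}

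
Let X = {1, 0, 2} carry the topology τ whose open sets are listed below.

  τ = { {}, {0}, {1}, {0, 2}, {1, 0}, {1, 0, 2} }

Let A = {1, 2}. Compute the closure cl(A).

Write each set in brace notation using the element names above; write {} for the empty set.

complement {0}; its interior {0}; cl(A) = X∖{0} = {1, 2}

{1, 2}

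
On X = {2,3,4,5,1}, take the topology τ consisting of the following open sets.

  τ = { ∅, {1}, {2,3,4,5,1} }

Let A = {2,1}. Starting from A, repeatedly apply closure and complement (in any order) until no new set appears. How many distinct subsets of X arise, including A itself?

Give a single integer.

6

closure: X∖int(X∖A) = X∖∅ = {2,3,4,5,1}
Let k=closure and c=complement:
  1. A     = {2,1}
  2. kA    = {2,3,4,5,1}
  3. cA    = {3,4,5}
  4. ckA   = ∅
  5. kcA   = {2,3,4,5}
  6. ckcA  = {1}
— saturated at 6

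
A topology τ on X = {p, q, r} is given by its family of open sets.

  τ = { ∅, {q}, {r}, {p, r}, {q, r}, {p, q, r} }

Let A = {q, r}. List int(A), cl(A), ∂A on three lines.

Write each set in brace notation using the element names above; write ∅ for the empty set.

interior: largest open inside A is {q, r} (from ∅, {q}, {r}, {q, r})
cl via duality: int({p}) = ∅, so X∖∅ = {p, q, r}
cl∖int = {p}

int(A) = {q, r}
cl(A)  = {p, q, r}
∂A     = {p}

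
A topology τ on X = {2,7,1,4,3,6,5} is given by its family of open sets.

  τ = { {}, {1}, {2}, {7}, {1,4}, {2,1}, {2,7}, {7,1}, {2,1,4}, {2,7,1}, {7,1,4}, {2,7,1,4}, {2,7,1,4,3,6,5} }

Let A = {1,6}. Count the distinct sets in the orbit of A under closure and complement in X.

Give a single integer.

complement {2,7,4,3,5}; its interior {2,7}; cl(A) = X∖{2,7} = {1,4,3,6,5}
With k = closure, c = complement:
  1. A     = {1,6}
  2. kA    = {1,4,3,6,5}
  3. cA    = {2,7,4,3,5}
  4. ckA   = {2,7}
  5. kcA   = {2,7,4,3,6,5}
  6. kckA  = {2,7,3,6,5}
  7. ckcA  = {1}
  8. ckckA = {1,4}
k, c of each give nothing new

8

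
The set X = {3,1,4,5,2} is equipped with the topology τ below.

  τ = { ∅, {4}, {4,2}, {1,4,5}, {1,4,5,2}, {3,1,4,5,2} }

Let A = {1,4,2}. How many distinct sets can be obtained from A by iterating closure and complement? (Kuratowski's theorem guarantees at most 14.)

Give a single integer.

cl via duality: int({3,5}) = ∅, so X∖∅ = {3,1,4,5,2}
Write k for closure, c for complement:
  1. A     = {1,4,2}
  2. kA    = {3,1,4,5,2}
  3. cA    = {3,5}
  4. ckA   = ∅
  5. kcA   = {3,1,5}
  6. ckcA  = {4,2}
applying k or c yields no new set

6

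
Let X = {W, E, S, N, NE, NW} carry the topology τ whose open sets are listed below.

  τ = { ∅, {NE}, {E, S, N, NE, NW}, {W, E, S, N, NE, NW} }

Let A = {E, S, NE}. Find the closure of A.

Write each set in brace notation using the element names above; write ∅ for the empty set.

cl via duality: int({W, N, NW}) = ∅, so X∖∅ = {W, E, S, N, NE, NW}

{W, E, S, N, NE, NW}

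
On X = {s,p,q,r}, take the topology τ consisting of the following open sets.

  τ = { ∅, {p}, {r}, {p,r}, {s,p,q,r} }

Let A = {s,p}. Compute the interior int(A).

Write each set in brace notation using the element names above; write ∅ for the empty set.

U open, U⊆A: ∅, {p}. int(A) = ⋃ = {p}

{p}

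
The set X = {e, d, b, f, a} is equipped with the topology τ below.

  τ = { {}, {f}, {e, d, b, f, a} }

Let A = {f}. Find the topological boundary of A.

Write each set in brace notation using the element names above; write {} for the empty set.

U open, U⊆A: {}, {f}. int(A) = ⋃ = {f}
X∖A={e, d, b, a}, int(X∖A)={}, hence cl(A)={e, d, b, f, a}
∂A: remove int from cl → {e, d, b, a}

{e, d, b, a}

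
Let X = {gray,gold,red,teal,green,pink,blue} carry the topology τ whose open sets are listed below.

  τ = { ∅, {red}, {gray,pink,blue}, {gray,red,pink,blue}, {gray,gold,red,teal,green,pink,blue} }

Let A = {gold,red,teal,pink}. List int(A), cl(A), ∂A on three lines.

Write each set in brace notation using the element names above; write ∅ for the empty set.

int(A) = {red}
cl(A)  = {gray,gold,red,teal,green,pink,blue}
∂A     = {gray,gold,teal,green,pink,blue}

open subsets of A: ∅, {red}; so int(A) = {red}
closure: X∖int(X∖A) = X∖∅ = {gray,gold,red,teal,green,pink,blue}
∂A = {gray,gold,red,teal,green,pink,blue} minus {red} = {gray,gold,teal,green,pink,blue}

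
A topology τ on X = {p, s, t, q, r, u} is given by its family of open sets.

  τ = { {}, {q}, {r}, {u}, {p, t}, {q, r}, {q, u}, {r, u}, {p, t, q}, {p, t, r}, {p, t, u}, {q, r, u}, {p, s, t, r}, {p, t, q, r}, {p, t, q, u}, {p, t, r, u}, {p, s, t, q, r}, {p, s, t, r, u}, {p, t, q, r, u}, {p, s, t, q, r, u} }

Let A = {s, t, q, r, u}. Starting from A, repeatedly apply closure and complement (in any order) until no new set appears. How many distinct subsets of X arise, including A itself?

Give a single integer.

8

X∖A={p}, int(X∖A)={}, hence cl(A)={p, s, t, q, r, u}
Orbit (k=closure, c=complement):
  1. A     = {s, t, q, r, u}
  2. kA    = {p, s, t, q, r, u}
  3. cA    = {p}
  4. ckA   = {}
  5. kcA   = {p, s, t}
  6. ckcA  = {q, r, u}
  7. kckcA = {s, q, r, u}
  8. ckckcA = {p, t}
(closed under both — stop)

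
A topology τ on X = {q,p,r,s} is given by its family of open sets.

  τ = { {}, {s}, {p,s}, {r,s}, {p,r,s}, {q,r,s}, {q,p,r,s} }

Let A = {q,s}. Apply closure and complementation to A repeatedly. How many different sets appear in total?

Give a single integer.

6

cl via duality: int({p,r}) = {}, so X∖{} = {q,p,r,s}
Write k for closure, c for complement:
  1. A     = {q,s}
  2. kA    = {q,p,r,s}
  3. cA    = {p,r}
  4. ckA   = {}
  5. kcA   = {q,p,r}
  6. ckcA  = {s}
applying k or c yields no new set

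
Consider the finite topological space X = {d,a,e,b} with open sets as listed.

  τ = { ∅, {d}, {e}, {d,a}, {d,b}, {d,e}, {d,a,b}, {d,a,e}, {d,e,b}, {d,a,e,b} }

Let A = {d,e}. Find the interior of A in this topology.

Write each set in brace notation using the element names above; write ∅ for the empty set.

{d,e}

interior: largest open inside A is {d,e} (from ∅, {e}, {d}, {d,e})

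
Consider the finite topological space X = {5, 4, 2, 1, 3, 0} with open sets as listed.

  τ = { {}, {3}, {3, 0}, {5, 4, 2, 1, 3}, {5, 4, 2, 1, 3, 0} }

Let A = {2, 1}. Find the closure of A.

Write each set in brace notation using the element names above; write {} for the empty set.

closure: X∖int(X∖A) = X∖{3, 0} = {5, 4, 2, 1}

{5, 4, 2, 1}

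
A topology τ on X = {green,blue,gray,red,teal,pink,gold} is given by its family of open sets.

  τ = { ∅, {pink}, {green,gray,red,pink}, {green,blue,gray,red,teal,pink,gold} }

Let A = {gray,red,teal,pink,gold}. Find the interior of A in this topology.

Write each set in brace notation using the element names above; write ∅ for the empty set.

{pink}

open subsets of A: ∅, {pink}; so int(A) = {pink}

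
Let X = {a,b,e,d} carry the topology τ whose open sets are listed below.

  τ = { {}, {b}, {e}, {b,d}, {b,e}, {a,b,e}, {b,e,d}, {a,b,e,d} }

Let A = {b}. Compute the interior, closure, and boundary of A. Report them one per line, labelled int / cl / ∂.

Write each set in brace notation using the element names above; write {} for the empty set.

int(A) = {b}
cl(A)  = {a,b,d}
∂A     = {a,d}

interior: largest open inside A is {b} (from {}, {b})
cl via duality: int({a,e,d}) = {e}, so X∖{e} = {a,b,d}
cl∖int = {a,d}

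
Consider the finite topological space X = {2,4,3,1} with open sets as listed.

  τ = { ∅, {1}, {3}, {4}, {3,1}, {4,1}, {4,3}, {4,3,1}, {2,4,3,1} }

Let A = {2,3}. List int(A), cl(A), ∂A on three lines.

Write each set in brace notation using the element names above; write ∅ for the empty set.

open subsets of A: ∅, {3}; so int(A) = {3}
closure: X∖int(X∖A) = X∖{4,1} = {2,3}
∂A = {2,3} minus {3} = {2}

int(A) = {3}
cl(A)  = {2,3}
∂A     = {2}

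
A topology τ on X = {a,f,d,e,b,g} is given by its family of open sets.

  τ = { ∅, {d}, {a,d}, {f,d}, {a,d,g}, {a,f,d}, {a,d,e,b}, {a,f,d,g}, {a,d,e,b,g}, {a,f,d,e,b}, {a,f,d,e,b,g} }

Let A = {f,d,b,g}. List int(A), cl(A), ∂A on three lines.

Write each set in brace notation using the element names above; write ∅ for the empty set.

opens ⊆ A: ∅, {d}, {f,d}; union → int = {f,d}
complement {a,e}; its interior ∅; cl(A) = X∖∅ = {a,f,d,e,b,g}
boundary = {a,f,d,e,b,g} ∖ {f,d} = {a,e,b,g}

int(A) = {f,d}
cl(A)  = {a,f,d,e,b,g}
∂A     = {a,e,b,g}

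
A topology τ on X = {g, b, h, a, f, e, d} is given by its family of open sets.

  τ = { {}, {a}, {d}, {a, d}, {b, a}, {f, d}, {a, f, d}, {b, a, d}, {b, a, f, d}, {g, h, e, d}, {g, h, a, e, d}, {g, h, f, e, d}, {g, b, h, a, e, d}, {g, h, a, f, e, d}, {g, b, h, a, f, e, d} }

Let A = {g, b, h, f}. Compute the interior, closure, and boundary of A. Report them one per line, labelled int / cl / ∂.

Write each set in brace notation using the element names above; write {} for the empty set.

int(A) = {}
cl(A)  = {g, b, h, f, e}
∂A     = {g, b, h, f, e}

interior: largest open inside A is {} (from {})
cl via duality: int({a, e, d}) = {a, d}, so X∖{a, d} = {g, b, h, f, e}
cl∖int = {g, b, h, f, e}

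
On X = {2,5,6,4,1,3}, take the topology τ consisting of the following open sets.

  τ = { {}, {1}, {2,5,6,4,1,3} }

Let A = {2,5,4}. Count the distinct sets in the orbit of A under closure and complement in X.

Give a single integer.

6

closure: X∖int(X∖A) = X∖{1} = {2,5,6,4,3}
Let k=closure and c=complement:
  1. A     = {2,5,4}
  2. kA    = {2,5,6,4,3}
  3. cA    = {6,1,3}
  4. ckA   = {1}
  5. kcA   = {2,5,6,4,1,3}
  6. ckcA  = {}
— saturated at 6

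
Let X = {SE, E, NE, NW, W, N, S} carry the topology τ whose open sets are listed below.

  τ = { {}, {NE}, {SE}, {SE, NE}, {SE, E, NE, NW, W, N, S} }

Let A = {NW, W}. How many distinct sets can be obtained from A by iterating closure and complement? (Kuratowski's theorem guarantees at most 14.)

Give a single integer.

6

cl via duality: int({SE, E, NE, N, S}) = {SE, NE}, so X∖{SE, NE} = {E, NW, W, N, S}
Write k for closure, c for complement:
  1. A     = {NW, W}
  2. kA    = {E, NW, W, N, S}
  3. cA    = {SE, E, NE, N, S}
  4. ckA   = {SE, NE}
  5. kcA   = {SE, E, NE, NW, W, N, S}
  6. ckcA  = {}
applying k or c yields no new set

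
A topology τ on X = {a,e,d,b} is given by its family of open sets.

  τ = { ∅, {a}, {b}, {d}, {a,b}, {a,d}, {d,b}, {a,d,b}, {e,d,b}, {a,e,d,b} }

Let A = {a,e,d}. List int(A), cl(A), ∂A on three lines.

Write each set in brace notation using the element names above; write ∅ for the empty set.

U open, U⊆A: ∅, {d}, {a}, {a,d}. int(A) = ⋃ = {a,d}
X∖A={b}, int(X∖A)={b}, hence cl(A)={a,e,d}
∂A: remove int from cl → {e}

int(A) = {a,d}
cl(A)  = {a,e,d}
∂A     = {e}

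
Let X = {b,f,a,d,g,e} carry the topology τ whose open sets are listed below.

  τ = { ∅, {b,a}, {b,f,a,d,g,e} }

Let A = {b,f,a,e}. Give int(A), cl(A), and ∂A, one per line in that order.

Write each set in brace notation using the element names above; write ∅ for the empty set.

int(A) = {b,a}
cl(A)  = {b,f,a,d,g,e}
∂A     = {f,d,g,e}

U open, U⊆A: ∅, {b,a}. int(A) = ⋃ = {b,a}
X∖A={d,g}, int(X∖A)=∅, hence cl(A)={b,f,a,d,g,e}
∂A: remove int from cl → {f,d,g,e}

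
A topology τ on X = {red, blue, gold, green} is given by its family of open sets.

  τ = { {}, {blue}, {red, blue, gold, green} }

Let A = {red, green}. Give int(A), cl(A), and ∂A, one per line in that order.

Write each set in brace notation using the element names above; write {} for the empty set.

U open, U⊆A: {}. int(A) = ⋃ = {}
X∖A={blue, gold}, int(X∖A)={blue}, hence cl(A)={red, gold, green}
∂A: remove int from cl → {red, gold, green}

int(A) = {}
cl(A)  = {red, gold, green}
∂A     = {red, gold, green}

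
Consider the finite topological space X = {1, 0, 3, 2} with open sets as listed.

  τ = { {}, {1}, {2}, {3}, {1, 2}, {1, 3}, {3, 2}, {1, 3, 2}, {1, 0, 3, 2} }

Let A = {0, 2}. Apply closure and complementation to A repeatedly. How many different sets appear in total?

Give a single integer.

4

complement {1, 3}; its interior {1, 3}; cl(A) = X∖{1, 3} = {0, 2}
With k = closure, c = complement:
  1. A     = {0, 2}
  2. cA    = {1, 3}
  3. kcA   = {1, 0, 3}
  4. ckcA  = {2}
k, c of each give nothing new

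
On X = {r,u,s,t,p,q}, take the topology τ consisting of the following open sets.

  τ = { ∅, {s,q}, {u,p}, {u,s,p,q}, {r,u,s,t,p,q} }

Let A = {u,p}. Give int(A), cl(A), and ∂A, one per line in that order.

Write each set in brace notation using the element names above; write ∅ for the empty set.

opens ⊆ A: ∅, {u,p}; union → int = {u,p}
complement {r,s,t,q}; its interior {s,q}; cl(A) = X∖{s,q} = {r,u,t,p}
boundary = {r,u,t,p} ∖ {u,p} = {r,t}

int(A) = {u,p}
cl(A)  = {r,u,t,p}
∂A     = {r,t}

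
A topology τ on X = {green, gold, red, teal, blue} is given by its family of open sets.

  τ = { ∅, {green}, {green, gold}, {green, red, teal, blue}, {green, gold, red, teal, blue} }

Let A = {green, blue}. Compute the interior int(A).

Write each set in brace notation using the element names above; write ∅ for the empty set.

{green}

interior: largest open inside A is {green} (from ∅, {green})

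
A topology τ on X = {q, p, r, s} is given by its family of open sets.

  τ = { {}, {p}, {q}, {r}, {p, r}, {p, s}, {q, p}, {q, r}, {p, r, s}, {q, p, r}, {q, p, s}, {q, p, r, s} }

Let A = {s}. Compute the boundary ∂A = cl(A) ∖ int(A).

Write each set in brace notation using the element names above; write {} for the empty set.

{s}

open subsets of A: {}; so int(A) = {}
closure: X∖int(X∖A) = X∖{q, p, r} = {s}
∂A = {s} minus {} = {s}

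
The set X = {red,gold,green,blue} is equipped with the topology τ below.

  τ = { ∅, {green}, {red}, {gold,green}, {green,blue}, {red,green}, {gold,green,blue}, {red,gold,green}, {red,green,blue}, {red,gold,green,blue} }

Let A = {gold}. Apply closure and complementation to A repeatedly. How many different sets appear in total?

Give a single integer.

4

X∖A={red,green,blue}, int(X∖A)={red,green,blue}, hence cl(A)={gold}
Orbit (k=closure, c=complement):
  1. A     = {gold}
  2. cA    = {red,green,blue}
  3. kcA   = {red,gold,green,blue}
  4. ckcA  = ∅
(closed under both — stop)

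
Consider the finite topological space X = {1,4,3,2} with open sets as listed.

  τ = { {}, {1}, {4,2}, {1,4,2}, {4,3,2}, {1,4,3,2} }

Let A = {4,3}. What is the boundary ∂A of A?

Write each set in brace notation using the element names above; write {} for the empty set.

open subsets of A: {}; so int(A) = {}
closure: X∖int(X∖A) = X∖{1} = {4,3,2}
∂A = {4,3,2} minus {} = {4,3,2}

{4,3,2}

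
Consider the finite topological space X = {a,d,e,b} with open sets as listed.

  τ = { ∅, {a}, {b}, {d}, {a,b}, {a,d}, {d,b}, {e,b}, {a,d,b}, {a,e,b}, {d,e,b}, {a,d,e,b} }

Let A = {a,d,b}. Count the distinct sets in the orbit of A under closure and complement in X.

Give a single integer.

X∖A={e}, int(X∖A)=∅, hence cl(A)={a,d,e,b}
Orbit (k=closure, c=complement):
  1. A     = {a,d,b}
  2. kA    = {a,d,e,b}
  3. cA    = {e}
  4. ckA   = ∅
(closed under both — stop)

4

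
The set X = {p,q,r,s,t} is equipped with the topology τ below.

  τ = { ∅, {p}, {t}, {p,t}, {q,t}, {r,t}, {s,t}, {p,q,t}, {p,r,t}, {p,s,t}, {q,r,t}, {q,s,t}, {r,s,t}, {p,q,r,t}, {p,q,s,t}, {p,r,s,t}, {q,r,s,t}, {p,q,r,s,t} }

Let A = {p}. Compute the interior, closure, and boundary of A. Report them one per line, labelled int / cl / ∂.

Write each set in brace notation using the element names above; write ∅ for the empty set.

open subsets of A: ∅, {p}; so int(A) = {p}
closure: X∖int(X∖A) = X∖{q,r,s,t} = {p}
∂A = {p} minus {p} = ∅

int(A) = {p}
cl(A)  = {p}
∂A     = ∅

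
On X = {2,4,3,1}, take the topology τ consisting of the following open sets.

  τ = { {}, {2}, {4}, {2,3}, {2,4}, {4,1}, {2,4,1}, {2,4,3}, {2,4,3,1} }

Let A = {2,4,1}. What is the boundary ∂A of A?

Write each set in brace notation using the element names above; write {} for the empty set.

U open, U⊆A: {}, {4}, {2}, {2,4}, {4,1}, {2,4,1}. int(A) = ⋃ = {2,4,1}
X∖A={3}, int(X∖A)={}, hence cl(A)={2,4,3,1}
∂A: remove int from cl → {3}

{3}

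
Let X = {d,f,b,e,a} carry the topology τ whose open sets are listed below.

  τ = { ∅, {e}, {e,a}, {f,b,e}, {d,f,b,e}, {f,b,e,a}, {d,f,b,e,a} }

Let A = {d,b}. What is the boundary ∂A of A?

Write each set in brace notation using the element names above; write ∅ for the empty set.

{d,f,b}

open subsets of A: ∅; so int(A) = ∅
closure: X∖int(X∖A) = X∖{e,a} = {d,f,b}
∂A = {d,f,b} minus ∅ = {d,f,b}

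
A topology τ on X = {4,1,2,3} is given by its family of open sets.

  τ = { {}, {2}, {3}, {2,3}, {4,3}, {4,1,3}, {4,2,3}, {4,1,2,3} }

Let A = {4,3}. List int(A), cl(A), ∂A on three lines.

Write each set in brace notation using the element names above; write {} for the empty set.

open subsets of A: {}, {3}, {4,3}; so int(A) = {4,3}
closure: X∖int(X∖A) = X∖{2} = {4,1,3}
∂A = {4,1,3} minus {4,3} = {1}

int(A) = {4,3}
cl(A)  = {4,1,3}
∂A     = {1}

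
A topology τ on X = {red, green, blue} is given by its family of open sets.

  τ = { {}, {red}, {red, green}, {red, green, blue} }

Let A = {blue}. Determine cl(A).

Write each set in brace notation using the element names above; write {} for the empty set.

{blue}

closure: X∖int(X∖A) = X∖{red, green} = {blue}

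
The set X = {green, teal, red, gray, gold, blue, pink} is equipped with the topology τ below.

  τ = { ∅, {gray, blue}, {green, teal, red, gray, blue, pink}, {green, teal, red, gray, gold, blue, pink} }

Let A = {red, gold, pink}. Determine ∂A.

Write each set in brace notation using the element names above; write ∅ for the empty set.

{green, teal, red, gold, pink}

opens ⊆ A: ∅; union → int = ∅
complement {green, teal, gray, blue}; its interior {gray, blue}; cl(A) = X∖{gray, blue} = {green, teal, red, gold, pink}
boundary = {green, teal, red, gold, pink} ∖ ∅ = {green, teal, red, gold, pink}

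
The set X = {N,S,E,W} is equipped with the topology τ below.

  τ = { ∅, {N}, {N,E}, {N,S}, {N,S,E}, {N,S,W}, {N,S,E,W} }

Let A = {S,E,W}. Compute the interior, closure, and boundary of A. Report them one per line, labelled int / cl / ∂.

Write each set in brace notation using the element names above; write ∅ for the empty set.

int(A) = ∅
cl(A)  = {S,E,W}
∂A     = {S,E,W}

interior: largest open inside A is ∅ (from ∅)
cl via duality: int({N}) = {N}, so X∖{N} = {S,E,W}
cl∖int = {S,E,W}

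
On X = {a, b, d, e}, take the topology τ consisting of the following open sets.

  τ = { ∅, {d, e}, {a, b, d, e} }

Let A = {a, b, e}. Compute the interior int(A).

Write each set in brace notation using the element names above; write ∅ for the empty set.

∅

interior: largest open inside A is ∅ (from ∅)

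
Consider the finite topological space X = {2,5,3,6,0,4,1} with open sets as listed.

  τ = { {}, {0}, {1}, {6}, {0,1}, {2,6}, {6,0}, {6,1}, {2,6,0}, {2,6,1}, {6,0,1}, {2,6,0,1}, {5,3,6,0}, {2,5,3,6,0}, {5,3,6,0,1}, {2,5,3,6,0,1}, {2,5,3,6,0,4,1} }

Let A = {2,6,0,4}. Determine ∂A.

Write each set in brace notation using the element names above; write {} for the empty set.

U open, U⊆A: {}, {0}, {6}, {6,0}, {2,6}, {2,6,0}. int(A) = ⋃ = {2,6,0}
X∖A={5,3,1}, int(X∖A)={1}, hence cl(A)={2,5,3,6,0,4}
∂A: remove int from cl → {5,3,4}

{5,3,4}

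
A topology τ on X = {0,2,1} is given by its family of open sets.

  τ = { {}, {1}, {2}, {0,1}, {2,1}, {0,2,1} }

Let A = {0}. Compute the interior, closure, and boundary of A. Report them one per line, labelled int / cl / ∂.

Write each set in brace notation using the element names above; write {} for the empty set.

int(A) = {}
cl(A)  = {0}
∂A     = {0}

open subsets of A: {}; so int(A) = {}
closure: X∖int(X∖A) = X∖{2,1} = {0}
∂A = {0} minus {} = {0}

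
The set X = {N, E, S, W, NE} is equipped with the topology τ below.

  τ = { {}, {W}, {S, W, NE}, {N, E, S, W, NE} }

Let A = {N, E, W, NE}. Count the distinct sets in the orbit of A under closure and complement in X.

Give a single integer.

complement {S}; its interior {}; cl(A) = X∖{} = {N, E, S, W, NE}
With k = closure, c = complement:
  1. A     = {N, E, W, NE}
  2. kA    = {N, E, S, W, NE}
  3. cA    = {S}
  4. ckA   = {}
  5. kcA   = {N, E, S, NE}
  6. ckcA  = {W}
k, c of each give nothing new

6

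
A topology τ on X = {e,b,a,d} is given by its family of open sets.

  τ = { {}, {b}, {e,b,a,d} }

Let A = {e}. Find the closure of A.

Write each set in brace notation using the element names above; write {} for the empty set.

cl via duality: int({b,a,d}) = {b}, so X∖{b} = {e,a,d}

{e,a,d}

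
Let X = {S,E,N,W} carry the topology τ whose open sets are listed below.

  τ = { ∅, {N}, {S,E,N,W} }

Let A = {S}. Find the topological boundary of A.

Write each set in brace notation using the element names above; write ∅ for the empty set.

{S,E,W}

U open, U⊆A: ∅. int(A) = ⋃ = ∅
X∖A={E,N,W}, int(X∖A)={N}, hence cl(A)={S,E,W}
∂A: remove int from cl → {S,E,W}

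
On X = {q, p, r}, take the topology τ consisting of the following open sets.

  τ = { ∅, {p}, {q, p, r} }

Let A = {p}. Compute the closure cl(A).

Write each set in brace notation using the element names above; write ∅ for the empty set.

{q, p, r}

cl via duality: int({q, r}) = ∅, so X∖∅ = {q, p, r}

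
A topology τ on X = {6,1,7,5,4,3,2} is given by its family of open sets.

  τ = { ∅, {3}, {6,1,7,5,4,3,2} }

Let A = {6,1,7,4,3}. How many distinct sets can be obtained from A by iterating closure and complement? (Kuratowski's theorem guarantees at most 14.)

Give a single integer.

6

cl via duality: int({5,2}) = ∅, so X∖∅ = {6,1,7,5,4,3,2}
Write k for closure, c for complement:
  1. A     = {6,1,7,4,3}
  2. kA    = {6,1,7,5,4,3,2}
  3. cA    = {5,2}
  4. ckA   = ∅
  5. kcA   = {6,1,7,5,4,2}
  6. ckcA  = {3}
applying k or c yields no new set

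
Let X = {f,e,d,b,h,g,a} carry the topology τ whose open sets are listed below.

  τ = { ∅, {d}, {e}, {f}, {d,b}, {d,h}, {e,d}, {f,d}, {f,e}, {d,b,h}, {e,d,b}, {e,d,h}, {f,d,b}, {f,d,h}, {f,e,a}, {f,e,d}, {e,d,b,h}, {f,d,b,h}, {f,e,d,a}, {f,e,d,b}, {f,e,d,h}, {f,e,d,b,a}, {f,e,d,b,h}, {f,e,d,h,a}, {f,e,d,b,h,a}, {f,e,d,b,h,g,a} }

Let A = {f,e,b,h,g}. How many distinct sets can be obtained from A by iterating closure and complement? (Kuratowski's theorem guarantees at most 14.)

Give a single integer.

10

X∖A={d,a}, int(X∖A)={d}, hence cl(A)={f,e,b,h,g,a}
Orbit (k=closure, c=complement):
  1. A     = {f,e,b,h,g}
  2. kA    = {f,e,b,h,g,a}
  3. cA    = {d,a}
  4. ckA   = {d}
  5. kcA   = {d,b,h,g,a}
  6. kckA  = {d,b,h,g}
  7. ckcA  = {f,e}
  8. ckckA = {f,e,a}
  9. kckcA = {f,e,g,a}
  10. ckckcA = {d,b,h}
(closed under both — stop)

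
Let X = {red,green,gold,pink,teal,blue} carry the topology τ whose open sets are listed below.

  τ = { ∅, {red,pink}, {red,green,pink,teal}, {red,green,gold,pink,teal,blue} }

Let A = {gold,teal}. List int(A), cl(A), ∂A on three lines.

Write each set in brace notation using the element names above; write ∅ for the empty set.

int(A) = ∅
cl(A)  = {green,gold,teal,blue}
∂A     = {green,gold,teal,blue}

opens ⊆ A: ∅; union → int = ∅
complement {red,green,pink,blue}; its interior {red,pink}; cl(A) = X∖{red,pink} = {green,gold,teal,blue}
boundary = {green,gold,teal,blue} ∖ ∅ = {green,gold,teal,blue}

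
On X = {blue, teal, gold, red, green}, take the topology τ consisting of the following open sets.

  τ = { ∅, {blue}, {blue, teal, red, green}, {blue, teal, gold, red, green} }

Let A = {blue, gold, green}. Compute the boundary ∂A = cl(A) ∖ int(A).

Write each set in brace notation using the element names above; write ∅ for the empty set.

{teal, gold, red, green}

open subsets of A: ∅, {blue}; so int(A) = {blue}
closure: X∖int(X∖A) = X∖∅ = {blue, teal, gold, red, green}
∂A = {blue, teal, gold, red, green} minus {blue} = {teal, gold, red, green}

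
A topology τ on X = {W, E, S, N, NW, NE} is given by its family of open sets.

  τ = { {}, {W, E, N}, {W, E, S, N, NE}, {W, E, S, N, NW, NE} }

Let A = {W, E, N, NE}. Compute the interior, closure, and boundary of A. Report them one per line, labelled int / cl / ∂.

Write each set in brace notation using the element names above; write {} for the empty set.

int(A) = {W, E, N}
cl(A)  = {W, E, S, N, NW, NE}
∂A     = {S, NW, NE}

U open, U⊆A: {}, {W, E, N}. int(A) = ⋃ = {W, E, N}
X∖A={S, NW}, int(X∖A)={}, hence cl(A)={W, E, S, N, NW, NE}
∂A: remove int from cl → {S, NW, NE}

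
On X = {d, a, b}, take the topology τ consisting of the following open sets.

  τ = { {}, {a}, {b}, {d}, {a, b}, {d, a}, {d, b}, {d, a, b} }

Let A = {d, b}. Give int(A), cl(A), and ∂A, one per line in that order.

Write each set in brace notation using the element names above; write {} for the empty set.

int(A) = {d, b}
cl(A)  = {d, b}
∂A     = {}

U open, U⊆A: {}, {b}, {d}, {d, b}. int(A) = ⋃ = {d, b}
X∖A={a}, int(X∖A)={a}, hence cl(A)={d, b}
∂A: remove int from cl → {}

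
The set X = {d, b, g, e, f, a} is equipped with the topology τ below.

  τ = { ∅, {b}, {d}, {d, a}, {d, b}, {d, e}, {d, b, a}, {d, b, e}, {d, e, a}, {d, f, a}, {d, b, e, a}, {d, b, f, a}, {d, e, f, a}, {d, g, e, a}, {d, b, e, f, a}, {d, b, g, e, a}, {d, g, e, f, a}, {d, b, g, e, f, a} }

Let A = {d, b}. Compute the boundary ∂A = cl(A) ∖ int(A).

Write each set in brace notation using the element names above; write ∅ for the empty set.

{g, e, f, a}

opens ⊆ A: ∅, {b}, {d}, {d, b}; union → int = {d, b}
complement {g, e, f, a}; its interior ∅; cl(A) = X∖∅ = {d, b, g, e, f, a}
boundary = {d, b, g, e, f, a} ∖ {d, b} = {g, e, f, a}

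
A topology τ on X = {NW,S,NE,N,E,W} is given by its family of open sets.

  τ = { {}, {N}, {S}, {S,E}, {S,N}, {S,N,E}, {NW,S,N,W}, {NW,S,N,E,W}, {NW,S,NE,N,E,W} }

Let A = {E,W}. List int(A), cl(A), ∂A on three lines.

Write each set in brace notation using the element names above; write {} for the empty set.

int(A) = {}
cl(A)  = {NW,NE,E,W}
∂A     = {NW,NE,E,W}

interior: largest open inside A is {} (from {})
cl via duality: int({NW,S,NE,N}) = {S,N}, so X∖{S,N} = {NW,NE,E,W}
cl∖int = {NW,NE,E,W}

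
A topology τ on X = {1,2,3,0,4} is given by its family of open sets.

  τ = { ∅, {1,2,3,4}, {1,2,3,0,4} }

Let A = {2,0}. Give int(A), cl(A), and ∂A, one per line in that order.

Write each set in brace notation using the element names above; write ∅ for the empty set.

int(A) = ∅
cl(A)  = {1,2,3,0,4}
∂A     = {1,2,3,0,4}

interior: largest open inside A is ∅ (from ∅)
cl via duality: int({1,3,4}) = ∅, so X∖∅ = {1,2,3,0,4}
cl∖int = {1,2,3,0,4}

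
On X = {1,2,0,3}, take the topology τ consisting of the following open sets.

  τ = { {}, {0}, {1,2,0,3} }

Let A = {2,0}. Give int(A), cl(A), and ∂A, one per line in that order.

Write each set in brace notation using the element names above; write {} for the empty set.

opens ⊆ A: {}, {0}; union → int = {0}
complement {1,3}; its interior {}; cl(A) = X∖{} = {1,2,0,3}
boundary = {1,2,0,3} ∖ {0} = {1,2,3}

int(A) = {0}
cl(A)  = {1,2,0,3}
∂A     = {1,2,3}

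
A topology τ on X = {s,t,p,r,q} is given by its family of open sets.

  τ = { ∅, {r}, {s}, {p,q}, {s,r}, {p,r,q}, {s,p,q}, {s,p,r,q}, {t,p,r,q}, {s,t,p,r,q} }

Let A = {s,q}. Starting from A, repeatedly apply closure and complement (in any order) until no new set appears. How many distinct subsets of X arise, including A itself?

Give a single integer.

X∖A={t,p,r}, int(X∖A)={r}, hence cl(A)={s,t,p,q}
Orbit (k=closure, c=complement):
  1. A     = {s,q}
  2. kA    = {s,t,p,q}
  3. cA    = {t,p,r}
  4. ckA   = {r}
  5. kcA   = {t,p,r,q}
  6. kckA  = {t,r}
  7. ckcA  = {s}
  8. ckckA = {s,p,q}
(closed under both — stop)

8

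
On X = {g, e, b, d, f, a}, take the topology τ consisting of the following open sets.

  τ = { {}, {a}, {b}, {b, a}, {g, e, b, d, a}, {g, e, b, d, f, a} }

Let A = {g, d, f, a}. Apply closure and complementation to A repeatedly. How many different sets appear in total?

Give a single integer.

6

complement {e, b}; its interior {b}; cl(A) = X∖{b} = {g, e, d, f, a}
With k = closure, c = complement:
  1. A     = {g, d, f, a}
  2. kA    = {g, e, d, f, a}
  3. cA    = {e, b}
  4. ckA   = {b}
  5. kcA   = {g, e, b, d, f}
  6. ckcA  = {a}
k, c of each give nothing new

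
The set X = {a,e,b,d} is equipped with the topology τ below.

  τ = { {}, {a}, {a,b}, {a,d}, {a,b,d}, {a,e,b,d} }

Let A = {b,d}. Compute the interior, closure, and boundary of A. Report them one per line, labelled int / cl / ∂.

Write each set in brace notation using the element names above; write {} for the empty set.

opens ⊆ A: {}; union → int = {}
complement {a,e}; its interior {a}; cl(A) = X∖{a} = {e,b,d}
boundary = {e,b,d} ∖ {} = {e,b,d}

int(A) = {}
cl(A)  = {e,b,d}
∂A     = {e,b,d}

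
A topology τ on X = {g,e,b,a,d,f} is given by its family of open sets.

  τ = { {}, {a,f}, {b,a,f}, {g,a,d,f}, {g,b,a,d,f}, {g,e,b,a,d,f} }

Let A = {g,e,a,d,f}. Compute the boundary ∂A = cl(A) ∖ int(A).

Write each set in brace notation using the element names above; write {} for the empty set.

{e,b}

U open, U⊆A: {}, {a,f}, {g,a,d,f}. int(A) = ⋃ = {g,a,d,f}
X∖A={b}, int(X∖A)={}, hence cl(A)={g,e,b,a,d,f}
∂A: remove int from cl → {e,b}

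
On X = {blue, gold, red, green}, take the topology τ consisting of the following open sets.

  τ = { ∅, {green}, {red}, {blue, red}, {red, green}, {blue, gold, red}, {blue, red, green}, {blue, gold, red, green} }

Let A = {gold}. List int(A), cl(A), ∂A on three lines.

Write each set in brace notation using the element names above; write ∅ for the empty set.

int(A) = ∅
cl(A)  = {gold}
∂A     = {gold}

U open, U⊆A: ∅. int(A) = ⋃ = ∅
X∖A={blue, red, green}, int(X∖A)={blue, red, green}, hence cl(A)={gold}
∂A: remove int from cl → {gold}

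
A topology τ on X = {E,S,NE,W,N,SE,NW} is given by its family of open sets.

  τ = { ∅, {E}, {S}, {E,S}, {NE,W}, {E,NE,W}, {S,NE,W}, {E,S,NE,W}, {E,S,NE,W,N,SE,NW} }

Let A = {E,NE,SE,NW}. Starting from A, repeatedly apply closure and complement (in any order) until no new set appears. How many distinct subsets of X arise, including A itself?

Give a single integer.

cl via duality: int({S,W,N}) = {S}, so X∖{S} = {E,NE,W,N,SE,NW}
Write k for closure, c for complement:
  1. A     = {E,NE,SE,NW}
  2. kA    = {E,NE,W,N,SE,NW}
  3. cA    = {S,W,N}
  4. ckA   = {S}
  5. kcA   = {S,NE,W,N,SE,NW}
  6. kckA  = {S,N,SE,NW}
  7. ckcA  = {E}
  8. ckckA = {E,NE,W}
  9. kckcA = {E,N,SE,NW}
  10. ckckcA = {S,NE,W}
applying k or c yields no new set

10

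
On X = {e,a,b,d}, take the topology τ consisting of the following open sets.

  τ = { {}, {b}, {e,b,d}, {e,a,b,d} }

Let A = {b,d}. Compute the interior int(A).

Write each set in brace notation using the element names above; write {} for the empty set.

{b}

interior: largest open inside A is {b} (from {}, {b})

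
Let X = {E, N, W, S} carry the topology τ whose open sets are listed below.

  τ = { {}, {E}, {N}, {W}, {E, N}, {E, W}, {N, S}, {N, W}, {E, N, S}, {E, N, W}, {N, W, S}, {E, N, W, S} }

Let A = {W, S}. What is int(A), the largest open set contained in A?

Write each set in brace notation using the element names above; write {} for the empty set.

{W}

U open, U⊆A: {}, {W}. int(A) = ⋃ = {W}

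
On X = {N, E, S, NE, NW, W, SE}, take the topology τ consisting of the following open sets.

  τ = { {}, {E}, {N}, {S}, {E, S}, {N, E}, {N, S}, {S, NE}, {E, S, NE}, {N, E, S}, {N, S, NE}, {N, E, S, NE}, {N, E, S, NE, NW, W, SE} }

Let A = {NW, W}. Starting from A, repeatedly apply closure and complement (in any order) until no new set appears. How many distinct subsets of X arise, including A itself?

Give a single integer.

X∖A={N, E, S, NE, SE}, int(X∖A)={N, E, S, NE}, hence cl(A)={NW, W, SE}
Orbit (k=closure, c=complement):
  1. A     = {NW, W}
  2. kA    = {NW, W, SE}
  3. cA    = {N, E, S, NE, SE}
  4. ckA   = {N, E, S, NE}
  5. kcA   = {N, E, S, NE, NW, W, SE}
  6. ckcA  = {}
(closed under both — stop)

6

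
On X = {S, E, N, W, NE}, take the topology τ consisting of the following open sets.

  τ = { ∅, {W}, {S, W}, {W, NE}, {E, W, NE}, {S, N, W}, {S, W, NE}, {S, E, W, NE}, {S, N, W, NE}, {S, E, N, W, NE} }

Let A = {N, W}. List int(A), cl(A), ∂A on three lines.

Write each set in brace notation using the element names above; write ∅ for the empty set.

open subsets of A: ∅, {W}; so int(A) = {W}
closure: X∖int(X∖A) = X∖∅ = {S, E, N, W, NE}
∂A = {S, E, N, W, NE} minus {W} = {S, E, N, NE}

int(A) = {W}
cl(A)  = {S, E, N, W, NE}
∂A     = {S, E, N, NE}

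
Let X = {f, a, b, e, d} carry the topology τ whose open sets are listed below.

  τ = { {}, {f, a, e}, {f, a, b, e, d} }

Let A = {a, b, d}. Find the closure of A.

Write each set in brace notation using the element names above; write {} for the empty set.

X∖A={f, e}, int(X∖A)={}, hence cl(A)={f, a, b, e, d}

{f, a, b, e, d}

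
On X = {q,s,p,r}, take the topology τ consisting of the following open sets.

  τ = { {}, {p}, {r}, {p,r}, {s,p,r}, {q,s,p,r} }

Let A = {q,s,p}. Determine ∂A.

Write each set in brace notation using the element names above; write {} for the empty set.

open subsets of A: {}, {p}; so int(A) = {p}
closure: X∖int(X∖A) = X∖{r} = {q,s,p}
∂A = {q,s,p} minus {p} = {q,s}

{q,s}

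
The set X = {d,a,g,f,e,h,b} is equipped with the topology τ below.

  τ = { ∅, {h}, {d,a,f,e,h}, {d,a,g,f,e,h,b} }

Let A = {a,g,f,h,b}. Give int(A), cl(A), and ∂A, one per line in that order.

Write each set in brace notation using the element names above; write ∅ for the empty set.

opens ⊆ A: ∅, {h}; union → int = {h}
complement {d,e}; its interior ∅; cl(A) = X∖∅ = {d,a,g,f,e,h,b}
boundary = {d,a,g,f,e,h,b} ∖ {h} = {d,a,g,f,e,b}

int(A) = {h}
cl(A)  = {d,a,g,f,e,h,b}
∂A     = {d,a,g,f,e,b}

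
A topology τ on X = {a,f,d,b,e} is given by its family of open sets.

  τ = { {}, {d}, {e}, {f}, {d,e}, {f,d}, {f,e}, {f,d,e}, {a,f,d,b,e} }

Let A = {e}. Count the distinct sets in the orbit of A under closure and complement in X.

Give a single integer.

4

cl via duality: int({a,f,d,b}) = {f,d}, so X∖{f,d} = {a,b,e}
Write k for closure, c for complement:
  1. A     = {e}
  2. kA    = {a,b,e}
  3. cA    = {a,f,d,b}
  4. ckA   = {f,d}
applying k or c yields no new set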